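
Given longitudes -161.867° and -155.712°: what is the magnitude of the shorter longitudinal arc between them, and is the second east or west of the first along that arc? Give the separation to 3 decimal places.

6.155° east

Raw difference: -155.712 − -161.867 = 6.155°.
Normalise into (−180°, 180°]: 6.155° stays 6.155°.
Positive ⇒ the second point lies to the east; separation 6.155°.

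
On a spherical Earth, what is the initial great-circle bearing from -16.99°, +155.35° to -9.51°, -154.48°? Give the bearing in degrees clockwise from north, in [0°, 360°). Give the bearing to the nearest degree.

88°

Δλ = -154.48 − 155.35 = -309.83°; wrapped into (−180°, 180°]: 50.17°.
θ = atan2( sin Δλ · cos φ₂ , cos φ₁ · sin φ₂ − sin φ₁ · cos φ₂ · cos Δλ )
  = atan2(0.75739, 0.02658) = 87.990° → normalised to [0°, 360°): 87.990°.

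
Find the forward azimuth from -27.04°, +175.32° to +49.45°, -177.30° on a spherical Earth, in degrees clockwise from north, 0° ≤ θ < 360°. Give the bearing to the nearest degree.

5°

Δλ = -177.30 − 175.32 = -352.62°; wrapped into (−180°, 180°]: 7.38°.
θ = atan2( sin Δλ · cos φ₂ , cos φ₁ · sin φ₂ − sin φ₁ · cos φ₂ · cos Δλ )
  = atan2(0.08351, 0.96988) = 4.921° → normalised to [0°, 360°): 4.921°.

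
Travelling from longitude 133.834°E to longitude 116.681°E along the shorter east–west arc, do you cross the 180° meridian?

No

Signed shortest Δλ = ((116.681 − 133.834 + 180) mod 360) − 180 = -17.153°.
Going west by 17.153° from +133.834° reaches +116.681° without touching 180°.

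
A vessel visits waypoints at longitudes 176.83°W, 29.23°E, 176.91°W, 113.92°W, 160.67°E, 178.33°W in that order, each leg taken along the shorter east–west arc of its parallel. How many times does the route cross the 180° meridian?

Leg 1: -176.83° → +29.23°, shortest Δλ = -153.94° (west) — crosses 180°.
Leg 2: +29.23° → -176.91°, shortest Δλ = 153.86° (east) — crosses 180°.
Leg 3: -176.91° → -113.92°, shortest Δλ = 62.99° (east) — does not cross 180°.
Leg 4: -113.92° → +160.67°, shortest Δλ = -85.41° (west) — crosses 180°.
Leg 5: +160.67° → -178.33°, shortest Δλ = 21.0° (east) — crosses 180°.
Total crossings: 4.

4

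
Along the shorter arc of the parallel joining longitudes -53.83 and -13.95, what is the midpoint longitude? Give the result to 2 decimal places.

Signed shortest Δλ from -53.83° to -13.95° is +39.88°.
Midpoint longitude = -53.83° + (+39.88°)/2 = -53.83° + 19.94° = -33.89°.

-33.89°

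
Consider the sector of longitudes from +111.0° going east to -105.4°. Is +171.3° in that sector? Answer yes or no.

Band width going east from +111.0° to -105.4°: ((-105.4 − 111.0) mod 360) = 143.6°.
Offset of +171.3° east of the west edge: ((171.3 − 111.0) mod 360) = 60.3°.
60.3° ≤ 143.6° ⇒ inside.

Yes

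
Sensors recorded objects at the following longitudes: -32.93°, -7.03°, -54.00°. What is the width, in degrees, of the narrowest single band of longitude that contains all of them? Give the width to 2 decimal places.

Sort the longitudes: -54.00°, -32.93°, -7.03°.
Eastward gaps between consecutive values (wrapping around): 21.07°, 25.90°, 313.03°.
Largest gap = 313.03° ⇒ minimal covering band is its complement: 360° − 313.03° = 46.97°.
Band runs from -54.00° eastward to -7.03°.

46.97°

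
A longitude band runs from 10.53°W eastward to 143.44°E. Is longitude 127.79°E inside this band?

Band width going east from -10.53° to +143.44°: ((143.44 − -10.53) mod 360) = 153.97°.
Offset of +127.79° east of the west edge: ((127.79 − -10.53) mod 360) = 138.32°.
138.32° ≤ 153.97° ⇒ inside.

Yes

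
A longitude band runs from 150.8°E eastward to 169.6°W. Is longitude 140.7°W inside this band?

Band width going east from +150.8° to -169.6°: ((-169.6 − 150.8) mod 360) = 39.6°.
Offset of -140.7° east of the west edge: ((-140.7 − 150.8) mod 360) = 68.5°.
68.5° > 39.6° ⇒ outside.

No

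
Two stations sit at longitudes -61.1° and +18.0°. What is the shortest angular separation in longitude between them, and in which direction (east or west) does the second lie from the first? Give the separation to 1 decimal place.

Raw difference: 18.0 − -61.1 = 79.1°.
Normalise into (−180°, 180°]: 79.1° stays 79.1°.
Positive ⇒ the second point lies to the east; separation 79.1°.

79.1° east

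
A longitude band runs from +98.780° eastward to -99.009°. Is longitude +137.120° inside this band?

Band width going east from +98.780° to -99.009°: ((-99.009 − 98.780) mod 360) = 162.211°.
Offset of +137.120° east of the west edge: ((137.120 − 98.780) mod 360) = 38.340°.
38.340° ≤ 162.211° ⇒ inside.

Yes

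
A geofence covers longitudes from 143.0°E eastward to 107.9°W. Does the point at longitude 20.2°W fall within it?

No

Band width going east from +143.0° to -107.9°: ((-107.9 − 143.0) mod 360) = 109.1°.
Offset of -20.2° east of the west edge: ((-20.2 − 143.0) mod 360) = 196.8°.
196.8° > 109.1° ⇒ outside.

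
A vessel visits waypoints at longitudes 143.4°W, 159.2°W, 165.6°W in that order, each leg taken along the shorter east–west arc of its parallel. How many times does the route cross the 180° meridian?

0

Leg 1: -143.4° → -159.2°, shortest Δλ = -15.8° (west) — does not cross 180°.
Leg 2: -159.2° → -165.6°, shortest Δλ = -6.4° (west) — does not cross 180°.
Total crossings: 0.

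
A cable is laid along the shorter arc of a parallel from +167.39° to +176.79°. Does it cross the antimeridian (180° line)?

No

Signed shortest Δλ = ((176.79 − 167.39 + 180) mod 360) − 180 = 9.4°.
Going east by 9.4° from +167.39° reaches +176.79° without touching 180°.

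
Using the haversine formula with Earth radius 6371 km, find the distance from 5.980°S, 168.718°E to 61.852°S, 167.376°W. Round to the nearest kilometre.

Δλ = -167.376 − 168.718 = -336.094°; wrapped into (−180°, 180°]: 23.906°.
Δφ = -61.852 − -5.980 = -55.872°.
a = sin²(Δφ/2) + cos φ₁ · cos φ₂ · sin²(Δλ/2) = 0.239603.
c = 2·atan2(√a, √(1−a)) = 1.02302 rad → d = 6371·c ≈ 6517.64 km.

6518 km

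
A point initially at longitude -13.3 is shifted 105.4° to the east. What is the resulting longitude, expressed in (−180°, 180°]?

Start at -13.3°; shift +105.4° → +92.1°.
+92.1° already lies in (−180°, 180°].

+92.1°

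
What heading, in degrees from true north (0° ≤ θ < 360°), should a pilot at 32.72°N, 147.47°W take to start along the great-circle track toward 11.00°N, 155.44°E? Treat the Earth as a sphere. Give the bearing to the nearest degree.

Δλ = 155.44 − -147.47 = 302.91°; wrapped into (−180°, 180°]: -57.09°.
θ = atan2( sin Δλ · cos φ₂ , cos φ₁ · sin φ₂ − sin φ₁ · cos φ₂ · cos Δλ )
  = atan2(-0.82410, -0.12776) = -98.812° → normalised to [0°, 360°): 261.188°.

261°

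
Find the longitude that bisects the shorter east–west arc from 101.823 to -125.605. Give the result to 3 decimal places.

+168.109°

Signed shortest Δλ from +101.823° to -125.605° is +132.572°.
Midpoint longitude = +101.823° + (+132.572°)/2 = +101.823° + 66.286° = +168.109°.
(The naïve average (+101.823 + -125.605)/2 = -11.891° is on the wrong side of the globe.)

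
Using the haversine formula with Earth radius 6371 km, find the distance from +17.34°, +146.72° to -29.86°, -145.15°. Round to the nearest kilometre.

8984 km

Δλ = -145.15 − 146.72 = -291.87°; wrapped into (−180°, 180°]: 68.13°.
Δφ = -29.86 − 17.34 = -47.20°.
a = sin²(Δφ/2) + cos φ₁ · cos φ₂ · sin²(Δλ/2) = 0.420010.
c = 2·atan2(√a, √(1−a)) = 1.41013 rad → d = 6371·c ≈ 8983.92 km.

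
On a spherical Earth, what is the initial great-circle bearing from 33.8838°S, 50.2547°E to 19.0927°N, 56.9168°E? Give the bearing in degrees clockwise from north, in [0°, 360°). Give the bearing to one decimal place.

7.9°

Δλ = 56.9168 − 50.2547 = 6.6621°.
θ = atan2( sin Δλ · cos φ₂ , cos φ₁ · sin φ₂ − sin φ₁ · cos φ₂ · cos Δλ )
  = atan2(0.10963, 0.79483) = 7.853° → normalised to [0°, 360°): 7.853°.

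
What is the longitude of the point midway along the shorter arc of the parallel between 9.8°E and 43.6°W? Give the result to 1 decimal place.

16.9°W

Signed shortest Δλ from +9.8° to -43.6° is -53.4°.
Midpoint longitude = +9.8° + (-53.4°)/2 = +9.8° − 26.7° = -16.9°.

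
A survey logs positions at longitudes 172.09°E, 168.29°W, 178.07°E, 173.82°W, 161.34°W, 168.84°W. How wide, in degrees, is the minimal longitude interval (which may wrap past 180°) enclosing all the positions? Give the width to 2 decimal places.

Sort the longitudes: -173.82°, -168.84°, -168.29°, -161.34°, +172.09°, +178.07°.
Eastward gaps between consecutive values (wrapping around): 4.98°, 0.55°, 6.95°, 333.43°, 5.98°, 8.11°.
Largest gap = 333.43° ⇒ minimal covering band is its complement: 360° − 333.43° = 26.57°.
Band runs from +172.09° eastward to -161.34°, crossing the antimeridian.

26.57°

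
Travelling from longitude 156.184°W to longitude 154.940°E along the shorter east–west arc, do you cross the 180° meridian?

Yes

Naïve |154.940 − -156.184| = 311.124° > 180°, so the shorter arc goes the other way round — across 180°.
Signed shortest Δλ = ((154.940 − -156.184 + 180) mod 360) − 180 = -48.876°.
Going west by 48.876° from -156.184° passes through 180° before reaching +154.940°.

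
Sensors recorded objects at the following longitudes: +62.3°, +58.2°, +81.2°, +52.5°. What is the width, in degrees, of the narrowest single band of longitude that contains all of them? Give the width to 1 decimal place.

Sort the longitudes: +52.5°, +58.2°, +62.3°, +81.2°.
Eastward gaps between consecutive values (wrapping around): 5.7°, 4.1°, 18.9°, 331.3°.
Largest gap = 331.3° ⇒ minimal covering band is its complement: 360° − 331.3° = 28.7°.
Band runs from +52.5° eastward to +81.2°.

28.7°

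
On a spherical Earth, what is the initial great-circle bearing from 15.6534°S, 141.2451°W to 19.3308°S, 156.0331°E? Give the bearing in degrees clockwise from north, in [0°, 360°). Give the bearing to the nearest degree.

256°

Δλ = 156.0331 − -141.2451 = 297.2782°; wrapped into (−180°, 180°]: -62.7218°.
θ = atan2( sin Δλ · cos φ₂ , cos φ₁ · sin φ₂ − sin φ₁ · cos φ₂ · cos Δλ )
  = atan2(-0.83868, -0.20206) = -103.546° → normalised to [0°, 360°): 256.454°.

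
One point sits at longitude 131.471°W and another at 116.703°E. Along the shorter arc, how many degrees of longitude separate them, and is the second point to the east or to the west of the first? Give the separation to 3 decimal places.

Raw difference: 116.703 − -131.471 = 248.174°.
Normalise into (−180°, 180°]: 248.174° − 360° = -111.826°.
Negative ⇒ the second point lies to the west; separation 111.826°.

111.826° west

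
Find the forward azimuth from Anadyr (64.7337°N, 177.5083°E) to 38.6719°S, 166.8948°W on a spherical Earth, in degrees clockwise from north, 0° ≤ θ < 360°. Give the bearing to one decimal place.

Δλ = -166.8948 − 177.5083 = -344.4031°; wrapped into (−180°, 180°]: 15.5969°.
θ = atan2( sin Δλ · cos φ₂ , cos φ₁ · sin φ₂ − sin φ₁ · cos φ₂ · cos Δλ )
  = atan2(0.20991, -0.94675) = 167.499° → normalised to [0°, 360°): 167.499°.

167.5°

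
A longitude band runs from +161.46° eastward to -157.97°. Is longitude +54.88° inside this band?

No

Band width going east from +161.46° to -157.97°: ((-157.97 − 161.46) mod 360) = 40.57°.
Offset of +54.88° east of the west edge: ((54.88 − 161.46) mod 360) = 253.42°.
253.42° > 40.57° ⇒ outside.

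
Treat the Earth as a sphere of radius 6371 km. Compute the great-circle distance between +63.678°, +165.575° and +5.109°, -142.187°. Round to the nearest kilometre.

7728 km

Δλ = -142.187 − 165.575 = -307.762°; wrapped into (−180°, 180°]: 52.238°.
Δφ = 5.109 − 63.678 = -58.569°.
a = sin²(Δφ/2) + cos φ₁ · cos φ₂ · sin²(Δλ/2) = 0.324861.
c = 2·atan2(√a, √(1−a)) = 1.21293 rad → d = 6371·c ≈ 7727.56 km.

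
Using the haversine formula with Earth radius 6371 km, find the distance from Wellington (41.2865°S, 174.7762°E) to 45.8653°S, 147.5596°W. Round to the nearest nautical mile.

1645 nmi

Δλ = -147.5596 − 174.7762 = -322.3358°; wrapped into (−180°, 180°]: 37.6642°.
Δφ = -45.8653 − -41.2865 = -4.5788°.
a = sin²(Δφ/2) + cos φ₁ · cos φ₂ · sin²(Δλ/2) = 0.056117.
c = 2·atan2(√a, √(1−a)) = 0.47833 rad → d = 6371·c ≈ 3047.42 km ≈ 1645.48 nmi.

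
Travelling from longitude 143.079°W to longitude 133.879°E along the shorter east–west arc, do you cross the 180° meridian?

Naïve |133.879 − -143.079| = 276.958° > 180°, so the shorter arc goes the other way round — across 180°.
Signed shortest Δλ = ((133.879 − -143.079 + 180) mod 360) − 180 = -83.042°.
Going west by 83.042° from -143.079° passes through 180° before reaching +133.879°.

Yes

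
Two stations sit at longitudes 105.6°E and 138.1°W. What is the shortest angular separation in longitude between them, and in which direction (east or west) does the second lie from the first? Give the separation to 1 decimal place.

116.3° east

Raw difference: -138.1 − 105.6 = -243.7°.
Normalise into (−180°, 180°]: -243.7° + 360° = 116.3°.
Positive ⇒ the second point lies to the east; separation 116.3°.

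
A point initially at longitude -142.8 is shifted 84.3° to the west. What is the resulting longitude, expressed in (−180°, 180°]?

Start at -142.8°; shift −84.3° → -227.1°.
-227.1° lies outside (−180°, 180°]; add 360° → +132.9°.

+132.9°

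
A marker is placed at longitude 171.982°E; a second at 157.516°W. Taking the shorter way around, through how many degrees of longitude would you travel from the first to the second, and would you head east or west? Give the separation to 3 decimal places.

30.502° east

Raw difference: -157.516 − 171.982 = -329.498°.
Normalise into (−180°, 180°]: -329.498° + 360° = 30.502°.
Positive ⇒ the second point lies to the east; separation 30.502°.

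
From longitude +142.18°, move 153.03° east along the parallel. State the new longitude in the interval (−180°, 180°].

-64.79°

Start at +142.18°; shift +153.03° → +295.21°.
+295.21° lies outside (−180°, 180°]; subtract 360° → -64.79°.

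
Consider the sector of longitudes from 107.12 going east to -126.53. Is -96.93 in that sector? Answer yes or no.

No

Band width going east from +107.12° to -126.53°: ((-126.53 − 107.12) mod 360) = 126.35°.
Offset of -96.93° east of the west edge: ((-96.93 − 107.12) mod 360) = 155.95°.
155.95° > 126.35° ⇒ outside.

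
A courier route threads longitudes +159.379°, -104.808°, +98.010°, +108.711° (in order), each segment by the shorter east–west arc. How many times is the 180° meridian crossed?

2

Leg 1: +159.379° → -104.808°, shortest Δλ = 95.813° (east) — crosses 180°.
Leg 2: -104.808° → +98.010°, shortest Δλ = -157.182° (west) — crosses 180°.
Leg 3: +98.010° → +108.711°, shortest Δλ = 10.701° (east) — does not cross 180°.
Total crossings: 2.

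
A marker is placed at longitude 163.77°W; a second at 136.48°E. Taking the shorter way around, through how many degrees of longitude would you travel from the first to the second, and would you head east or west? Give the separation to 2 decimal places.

Raw difference: 136.48 − -163.77 = 300.25°.
Normalise into (−180°, 180°]: 300.25° − 360° = -59.75°.
Negative ⇒ the second point lies to the west; separation 59.75°.

59.75° west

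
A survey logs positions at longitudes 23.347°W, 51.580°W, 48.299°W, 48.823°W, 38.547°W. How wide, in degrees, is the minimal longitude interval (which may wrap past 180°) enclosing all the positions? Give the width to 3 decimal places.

Sort the longitudes: -51.580°, -48.823°, -48.299°, -38.547°, -23.347°.
Eastward gaps between consecutive values (wrapping around): 2.757°, 0.524°, 9.752°, 15.200°, 331.767°.
Largest gap = 331.767° ⇒ minimal covering band is its complement: 360° − 331.767° = 28.233°.
Band runs from -51.580° eastward to -23.347°.

28.233°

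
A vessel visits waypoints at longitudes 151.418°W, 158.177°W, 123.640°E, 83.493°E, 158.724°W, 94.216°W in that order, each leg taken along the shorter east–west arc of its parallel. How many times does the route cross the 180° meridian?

Leg 1: -151.418° → -158.177°, shortest Δλ = -6.759° (west) — does not cross 180°.
Leg 2: -158.177° → +123.640°, shortest Δλ = -78.183° (west) — crosses 180°.
Leg 3: +123.640° → +83.493°, shortest Δλ = -40.147° (west) — does not cross 180°.
Leg 4: +83.493° → -158.724°, shortest Δλ = 117.783° (east) — crosses 180°.
Leg 5: -158.724° → -94.216°, shortest Δλ = 64.508° (east) — does not cross 180°.
Total crossings: 2.

2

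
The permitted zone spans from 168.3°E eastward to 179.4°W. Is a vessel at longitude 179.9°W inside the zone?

Yes

Band width going east from +168.3° to -179.4°: ((-179.4 − 168.3) mod 360) = 12.3°.
Offset of -179.9° east of the west edge: ((-179.9 − 168.3) mod 360) = 11.8°.
11.8° ≤ 12.3° ⇒ inside.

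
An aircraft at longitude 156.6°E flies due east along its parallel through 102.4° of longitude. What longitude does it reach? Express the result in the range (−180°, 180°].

Start at +156.6°; shift +102.4° → +259.0°.
+259.0° lies outside (−180°, 180°]; subtract 360° → -101.0°.

101.0°W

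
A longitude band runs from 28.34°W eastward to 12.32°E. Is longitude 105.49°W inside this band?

No

Band width going east from -28.34° to +12.32°: ((12.32 − -28.34) mod 360) = 40.66°.
Offset of -105.49° east of the west edge: ((-105.49 − -28.34) mod 360) = 282.85°.
282.85° > 40.66° ⇒ outside.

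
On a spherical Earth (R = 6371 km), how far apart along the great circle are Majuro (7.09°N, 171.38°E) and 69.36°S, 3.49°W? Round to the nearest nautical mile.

Δλ = -3.49 − 171.38 = -174.87°.
Δφ = -69.36 − 7.09 = -76.45°.
a = sin²(Δφ/2) + cos φ₁ · cos φ₂ · sin²(Δλ/2) = 0.731952.
c = 2·atan2(√a, √(1−a)) = 2.05319 rad → d = 6371·c ≈ 13080.90 km ≈ 7063.12 nmi.

7063 nmi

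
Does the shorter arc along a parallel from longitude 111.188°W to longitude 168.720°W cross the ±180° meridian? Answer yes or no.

No

Signed shortest Δλ = ((-168.720 − -111.188 + 180) mod 360) − 180 = -57.532°.
Going west by 57.532° from -111.188° reaches -168.720° without touching 180°.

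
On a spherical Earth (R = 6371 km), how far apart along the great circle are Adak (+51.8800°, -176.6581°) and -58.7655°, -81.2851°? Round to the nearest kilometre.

Δλ = -81.2851 − -176.6581 = 95.3730°.
Δφ = -58.7655 − 51.8800 = -110.6455°.
a = sin²(Δφ/2) + cos φ₁ · cos φ₂ · sin²(Δλ/2) = 0.851330.
c = 2·atan2(√a, √(1−a)) = 2.34993 rad → d = 6371·c ≈ 14971.38 km.

14971 km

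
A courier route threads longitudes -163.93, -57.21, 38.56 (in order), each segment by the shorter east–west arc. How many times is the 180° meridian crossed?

0

Leg 1: -163.93° → -57.21°, shortest Δλ = 106.72° (east) — does not cross 180°.
Leg 2: -57.21° → +38.56°, shortest Δλ = 95.77° (east) — does not cross 180°.
Total crossings: 0.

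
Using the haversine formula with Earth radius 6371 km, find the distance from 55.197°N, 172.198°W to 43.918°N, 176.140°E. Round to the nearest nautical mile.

813 nmi

Δλ = 176.140 − -172.198 = 348.338°; wrapped into (−180°, 180°]: -11.662°.
Δφ = 43.918 − 55.197 = -11.279°.
a = sin²(Δφ/2) + cos φ₁ · cos φ₂ · sin²(Δλ/2) = 0.013900.
c = 2·atan2(√a, √(1−a)) = 0.23635 rad → d = 6371·c ≈ 1505.78 km ≈ 813.06 nmi.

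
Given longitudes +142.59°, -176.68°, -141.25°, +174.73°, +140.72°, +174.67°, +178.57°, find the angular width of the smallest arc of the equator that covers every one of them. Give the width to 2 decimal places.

78.03°

Sort the longitudes: -176.68°, -141.25°, +140.72°, +142.59°, +174.67°, +174.73°, +178.57°.
Eastward gaps between consecutive values (wrapping around): 35.43°, 281.97°, 1.87°, 32.08°, 0.06°, 3.84°, 4.75°.
Largest gap = 281.97° ⇒ minimal covering band is its complement: 360° − 281.97° = 78.03°.
Band runs from +140.72° eastward to -141.25°, crossing the antimeridian.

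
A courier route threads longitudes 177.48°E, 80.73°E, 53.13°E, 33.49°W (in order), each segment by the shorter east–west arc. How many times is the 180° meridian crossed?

Leg 1: +177.48° → +80.73°, shortest Δλ = -96.75° (west) — does not cross 180°.
Leg 2: +80.73° → +53.13°, shortest Δλ = -27.6° (west) — does not cross 180°.
Leg 3: +53.13° → -33.49°, shortest Δλ = -86.62° (west) — does not cross 180°.
Total crossings: 0.

0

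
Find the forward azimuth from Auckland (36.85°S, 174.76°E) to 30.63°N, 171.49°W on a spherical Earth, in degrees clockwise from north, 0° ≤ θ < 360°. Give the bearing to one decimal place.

12.7°

Δλ = -171.49 − 174.76 = -346.25°; wrapped into (−180°, 180°]: 13.75°.
θ = atan2( sin Δλ · cos φ₂ , cos φ₁ · sin φ₂ − sin φ₁ · cos φ₂ · cos Δλ )
  = atan2(0.20452, 0.90896) = 12.681° → normalised to [0°, 360°): 12.681°.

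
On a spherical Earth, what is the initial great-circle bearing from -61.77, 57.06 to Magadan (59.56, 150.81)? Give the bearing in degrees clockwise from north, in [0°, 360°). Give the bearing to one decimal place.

Δλ = 150.81 − 57.06 = 93.75°.
θ = atan2( sin Δλ · cos φ₂ , cos φ₁ · sin φ₂ − sin φ₁ · cos φ₂ · cos Δλ )
  = atan2(0.50555, 0.37862) = 53.170° → normalised to [0°, 360°): 53.170°.

53.2°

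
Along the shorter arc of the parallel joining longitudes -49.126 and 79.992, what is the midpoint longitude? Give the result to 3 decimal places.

Signed shortest Δλ from -49.126° to +79.992° is +129.118°.
Midpoint longitude = -49.126° + (+129.118°)/2 = -49.126° + 64.559° = +15.433°.

+15.433°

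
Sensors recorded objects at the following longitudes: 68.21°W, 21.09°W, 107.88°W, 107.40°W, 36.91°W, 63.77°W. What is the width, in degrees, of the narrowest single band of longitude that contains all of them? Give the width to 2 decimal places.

Sort the longitudes: -107.88°, -107.40°, -68.21°, -63.77°, -36.91°, -21.09°.
Eastward gaps between consecutive values (wrapping around): 0.48°, 39.19°, 4.44°, 26.86°, 15.82°, 273.21°.
Largest gap = 273.21° ⇒ minimal covering band is its complement: 360° − 273.21° = 86.79°.
Band runs from -107.88° eastward to -21.09°.

86.79°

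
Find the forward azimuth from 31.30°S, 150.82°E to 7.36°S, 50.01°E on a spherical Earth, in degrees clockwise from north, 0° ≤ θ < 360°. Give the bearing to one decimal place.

Δλ = 50.01 − 150.82 = -100.81°.
θ = atan2( sin Δλ · cos φ₂ , cos φ₁ · sin φ₂ − sin φ₁ · cos φ₂ · cos Δλ )
  = atan2(-0.97416, -0.20609) = -101.945° → normalised to [0°, 360°): 258.055°.

258.1°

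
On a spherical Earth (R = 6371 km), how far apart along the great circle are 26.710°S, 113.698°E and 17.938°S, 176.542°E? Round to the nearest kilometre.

6476 km

Δλ = 176.542 − 113.698 = 62.844°.
Δφ = -17.938 − -26.710 = 8.772°.
a = sin²(Δφ/2) + cos φ₁ · cos φ₂ · sin²(Δλ/2) = 0.236837.
c = 2·atan2(√a, √(1−a)) = 1.01652 rad → d = 6371·c ≈ 6476.26 km.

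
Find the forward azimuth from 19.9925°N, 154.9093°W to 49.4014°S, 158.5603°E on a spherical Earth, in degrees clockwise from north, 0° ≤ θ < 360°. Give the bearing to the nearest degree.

Δλ = 158.5603 − -154.9093 = 313.4696°; wrapped into (−180°, 180°]: -46.5304°.
θ = atan2( sin Δλ · cos φ₂ , cos φ₁ · sin φ₂ − sin φ₁ · cos φ₂ · cos Δλ )
  = atan2(-0.47228, -0.86660) = -151.410° → normalised to [0°, 360°): 208.590°.

209°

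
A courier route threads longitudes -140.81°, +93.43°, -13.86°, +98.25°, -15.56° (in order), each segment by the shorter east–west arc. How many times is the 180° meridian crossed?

Leg 1: -140.81° → +93.43°, shortest Δλ = -125.76° (west) — crosses 180°.
Leg 2: +93.43° → -13.86°, shortest Δλ = -107.29° (west) — does not cross 180°.
Leg 3: -13.86° → +98.25°, shortest Δλ = 112.11° (east) — does not cross 180°.
Leg 4: +98.25° → -15.56°, shortest Δλ = -113.81° (west) — does not cross 180°.
Total crossings: 1.

1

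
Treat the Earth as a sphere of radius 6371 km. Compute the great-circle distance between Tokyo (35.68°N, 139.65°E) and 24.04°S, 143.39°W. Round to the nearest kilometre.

Δλ = -143.39 − 139.65 = -283.04°; wrapped into (−180°, 180°]: 76.96°.
Δφ = -24.04 − 35.68 = -59.72°.
a = sin²(Δφ/2) + cos φ₁ · cos φ₂ · sin²(Δλ/2) = 0.535112.
c = 2·atan2(√a, √(1−a)) = 1.64108 rad → d = 6371·c ≈ 10455.31 km.

10455 km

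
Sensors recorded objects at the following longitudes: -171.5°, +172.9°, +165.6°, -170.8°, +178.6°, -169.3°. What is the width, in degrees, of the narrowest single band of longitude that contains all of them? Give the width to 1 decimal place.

25.1°

Sort the longitudes: -171.5°, -170.8°, -169.3°, +165.6°, +172.9°, +178.6°.
Eastward gaps between consecutive values (wrapping around): 0.7°, 1.5°, 334.9°, 7.3°, 5.7°, 9.9°.
Largest gap = 334.9° ⇒ minimal covering band is its complement: 360° − 334.9° = 25.1°.
Band runs from +165.6° eastward to -169.3°, crossing the antimeridian.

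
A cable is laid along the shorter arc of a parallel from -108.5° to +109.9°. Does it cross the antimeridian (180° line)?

Yes

Naïve |109.9 − -108.5| = 218.4° > 180°, so the shorter arc goes the other way round — across 180°.
Signed shortest Δλ = ((109.9 − -108.5 + 180) mod 360) − 180 = -141.6°.
Going west by 141.6° from -108.5° passes through 180° before reaching +109.9°.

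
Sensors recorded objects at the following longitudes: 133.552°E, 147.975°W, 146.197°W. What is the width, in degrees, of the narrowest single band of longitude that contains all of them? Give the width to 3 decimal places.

Sort the longitudes: -147.975°, -146.197°, +133.552°.
Eastward gaps between consecutive values (wrapping around): 1.778°, 279.749°, 78.473°.
Largest gap = 279.749° ⇒ minimal covering band is its complement: 360° − 279.749° = 80.251°.
Band runs from +133.552° eastward to -146.197°, crossing the antimeridian.

80.251°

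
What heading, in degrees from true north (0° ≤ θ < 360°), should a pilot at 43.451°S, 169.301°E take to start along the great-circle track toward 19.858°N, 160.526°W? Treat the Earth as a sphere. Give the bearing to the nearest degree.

Δλ = -160.526 − 169.301 = -329.827°; wrapped into (−180°, 180°]: 30.173°.
θ = atan2( sin Δλ · cos φ₂ , cos φ₁ · sin φ₂ − sin φ₁ · cos φ₂ · cos Δλ )
  = atan2(0.47273, 0.80580) = 30.398° → normalised to [0°, 360°): 30.398°.

30°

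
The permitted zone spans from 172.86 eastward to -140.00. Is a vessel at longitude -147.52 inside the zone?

Yes

Band width going east from +172.86° to -140.00°: ((-140.00 − 172.86) mod 360) = 47.14°.
Offset of -147.52° east of the west edge: ((-147.52 − 172.86) mod 360) = 39.62°.
39.62° ≤ 47.14° ⇒ inside.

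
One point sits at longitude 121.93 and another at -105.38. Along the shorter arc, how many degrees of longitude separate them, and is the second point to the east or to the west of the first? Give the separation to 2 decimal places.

132.69° east

Raw difference: -105.38 − 121.93 = -227.31°.
Normalise into (−180°, 180°]: -227.31° + 360° = 132.69°.
Positive ⇒ the second point lies to the east; separation 132.69°.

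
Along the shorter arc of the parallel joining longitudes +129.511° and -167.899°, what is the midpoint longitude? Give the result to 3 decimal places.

+160.806°

Signed shortest Δλ from +129.511° to -167.899° is +62.590°.
Midpoint longitude = +129.511° + (+62.590°)/2 = +129.511° + 31.295° = +160.806°.
(The naïve average (+129.511 + -167.899)/2 = -19.194° is on the wrong side of the globe.)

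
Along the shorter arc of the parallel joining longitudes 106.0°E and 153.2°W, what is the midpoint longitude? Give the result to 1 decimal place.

Signed shortest Δλ from +106.0° to -153.2° is +100.8°.
Midpoint longitude = +106.0° + (+100.8°)/2 = +106.0° + 50.4° = +156.4°.
(The naïve average (+106.0 + -153.2)/2 = -23.6° is on the wrong side of the globe.)

156.4°E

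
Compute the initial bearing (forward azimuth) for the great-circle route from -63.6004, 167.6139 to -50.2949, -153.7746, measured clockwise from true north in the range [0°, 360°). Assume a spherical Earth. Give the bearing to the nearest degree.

75°

Δλ = -153.7746 − 167.6139 = -321.3885°; wrapped into (−180°, 180°]: 38.6115°.
θ = atan2( sin Δλ · cos φ₂ , cos φ₁ · sin φ₂ − sin φ₁ · cos φ₂ · cos Δλ )
  = atan2(0.39866, 0.10505) = 75.237° → normalised to [0°, 360°): 75.237°.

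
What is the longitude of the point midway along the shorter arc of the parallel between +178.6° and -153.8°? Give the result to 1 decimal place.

Signed shortest Δλ from +178.6° to -153.8° is +27.6°.
Midpoint longitude = +178.6° + (+27.6°)/2 = +178.6° + 13.8° = +192.4°.
Normalise into (−180°, 180°]: -167.6°.
(The naïve average (+178.6 + -153.8)/2 = 12.4° is on the wrong side of the globe.)

-167.6°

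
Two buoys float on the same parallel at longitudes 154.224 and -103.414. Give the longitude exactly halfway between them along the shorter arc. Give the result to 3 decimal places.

Signed shortest Δλ from +154.224° to -103.414° is +102.362°.
Midpoint longitude = +154.224° + (+102.362°)/2 = +154.224° + 51.181° = +205.405°.
Normalise into (−180°, 180°]: -154.595°.
(The naïve average (+154.224 + -103.414)/2 = 25.405° is on the wrong side of the globe.)

-154.595°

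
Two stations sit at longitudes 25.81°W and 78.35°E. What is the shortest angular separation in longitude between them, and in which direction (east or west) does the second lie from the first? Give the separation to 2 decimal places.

Raw difference: 78.35 − -25.81 = 104.16°.
Normalise into (−180°, 180°]: 104.16° stays 104.16°.
Positive ⇒ the second point lies to the east; separation 104.16°.

104.16° east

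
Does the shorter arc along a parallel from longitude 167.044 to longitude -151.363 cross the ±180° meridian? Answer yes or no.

Naïve |-151.363 − 167.044| = 318.407° > 180°, so the shorter arc goes the other way round — across 180°.
Signed shortest Δλ = ((-151.363 − 167.044 + 180) mod 360) − 180 = 41.593°.
Going east by 41.593° from +167.044° passes through 180° before reaching -151.363°.

Yes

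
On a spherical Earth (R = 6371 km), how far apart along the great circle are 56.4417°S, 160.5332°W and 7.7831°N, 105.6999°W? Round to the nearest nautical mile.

Δλ = -105.6999 − -160.5332 = 54.8333°.
Δφ = 7.7831 − -56.4417 = 64.2248°.
a = sin²(Δφ/2) + cos φ₁ · cos φ₂ · sin²(Δλ/2) = 0.398702.
c = 2·atan2(√a, √(1−a)) = 1.36679 rad → d = 6371·c ≈ 8707.81 km ≈ 4701.84 nmi.

4702 nmi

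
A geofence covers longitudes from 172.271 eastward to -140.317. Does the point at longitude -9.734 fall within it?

Band width going east from +172.271° to -140.317°: ((-140.317 − 172.271) mod 360) = 47.412°.
Offset of -9.734° east of the west edge: ((-9.734 − 172.271) mod 360) = 177.995°.
177.995° > 47.412° ⇒ outside.

No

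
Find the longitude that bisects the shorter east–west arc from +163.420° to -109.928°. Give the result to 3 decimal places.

Signed shortest Δλ from +163.420° to -109.928° is +86.652°.
Midpoint longitude = +163.420° + (+86.652°)/2 = +163.420° + 43.326° = +206.746°.
Normalise into (−180°, 180°]: -153.254°.
(The naïve average (+163.420 + -109.928)/2 = 26.746° is on the wrong side of the globe.)

-153.254°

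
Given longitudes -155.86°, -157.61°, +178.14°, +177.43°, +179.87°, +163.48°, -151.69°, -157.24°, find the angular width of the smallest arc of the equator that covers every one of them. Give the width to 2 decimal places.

44.83°

Sort the longitudes: -157.61°, -157.24°, -155.86°, -151.69°, +163.48°, +177.43°, +178.14°, +179.87°.
Eastward gaps between consecutive values (wrapping around): 0.37°, 1.38°, 4.17°, 315.17°, 13.95°, 0.71°, 1.73°, 22.52°.
Largest gap = 315.17° ⇒ minimal covering band is its complement: 360° − 315.17° = 44.83°.
Band runs from +163.48° eastward to -151.69°, crossing the antimeridian.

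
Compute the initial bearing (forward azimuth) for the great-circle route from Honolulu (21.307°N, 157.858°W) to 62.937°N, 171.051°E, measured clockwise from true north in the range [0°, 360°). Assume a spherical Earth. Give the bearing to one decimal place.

341.1°

Δλ = 171.051 − -157.858 = 328.909°; wrapped into (−180°, 180°]: -31.091°.
θ = atan2( sin Δλ · cos φ₂ , cos φ₁ · sin φ₂ − sin φ₁ · cos φ₂ · cos Δλ )
  = atan2(-0.23495, 0.68807) = -18.853° → normalised to [0°, 360°): 341.147°.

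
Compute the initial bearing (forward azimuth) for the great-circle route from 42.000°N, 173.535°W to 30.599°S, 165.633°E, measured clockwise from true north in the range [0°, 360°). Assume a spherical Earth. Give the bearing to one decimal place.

198.5°

Δλ = 165.633 − -173.535 = 339.168°; wrapped into (−180°, 180°]: -20.832°.
θ = atan2( sin Δλ · cos φ₂ , cos φ₁ · sin φ₂ − sin φ₁ · cos φ₂ · cos Δλ )
  = atan2(-0.30611, -0.91658) = -161.532° → normalised to [0°, 360°): 198.468°.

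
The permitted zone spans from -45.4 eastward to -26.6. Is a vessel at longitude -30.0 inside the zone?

Band width going east from -45.4° to -26.6°: ((-26.6 − -45.4) mod 360) = 18.8°.
Offset of -30.0° east of the west edge: ((-30.0 − -45.4) mod 360) = 15.4°.
15.4° ≤ 18.8° ⇒ inside.

Yes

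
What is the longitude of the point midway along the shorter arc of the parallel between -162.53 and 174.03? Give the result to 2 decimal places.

Signed shortest Δλ from -162.53° to +174.03° is -23.44°.
Midpoint longitude = -162.53° + (-23.44°)/2 = -162.53° − 11.72° = -174.25°.
(The naïve average (-162.53 + +174.03)/2 = 5.75° is on the wrong side of the globe.)

-174.25°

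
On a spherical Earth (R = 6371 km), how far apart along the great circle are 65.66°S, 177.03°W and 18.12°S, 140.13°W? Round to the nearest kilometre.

5935 km

Δλ = -140.13 − -177.03 = 36.90°.
Δφ = -18.12 − -65.66 = 47.54°.
a = sin²(Δφ/2) + cos φ₁ · cos φ₂ · sin²(Δλ/2) = 0.201695.
c = 2·atan2(√a, √(1−a)) = 0.93153 rad → d = 6371·c ≈ 5934.76 km.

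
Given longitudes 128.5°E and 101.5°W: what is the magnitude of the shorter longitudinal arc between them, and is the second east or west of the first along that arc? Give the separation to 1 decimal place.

Raw difference: -101.5 − 128.5 = -230.0°.
Normalise into (−180°, 180°]: -230.0° + 360° = 130.0°.
Positive ⇒ the second point lies to the east; separation 130.0°.

130.0° east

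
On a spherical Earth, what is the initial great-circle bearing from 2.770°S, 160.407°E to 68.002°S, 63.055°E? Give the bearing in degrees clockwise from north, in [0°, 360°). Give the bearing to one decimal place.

Δλ = 63.055 − 160.407 = -97.352°.
θ = atan2( sin Δλ · cos φ₂ , cos φ₁ · sin φ₂ − sin φ₁ · cos φ₂ · cos Δλ )
  = atan2(-0.37149, -0.92843) = -158.192° → normalised to [0°, 360°): 201.808°.

201.8°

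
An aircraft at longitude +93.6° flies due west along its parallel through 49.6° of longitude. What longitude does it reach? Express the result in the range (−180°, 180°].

+44.0°

Start at +93.6°; shift −49.6° → +44.0°.
+44.0° already lies in (−180°, 180°].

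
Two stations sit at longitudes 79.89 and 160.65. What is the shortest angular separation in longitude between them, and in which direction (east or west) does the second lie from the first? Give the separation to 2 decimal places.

Raw difference: 160.65 − 79.89 = 80.76°.
Normalise into (−180°, 180°]: 80.76° stays 80.76°.
Positive ⇒ the second point lies to the east; separation 80.76°.

80.76° east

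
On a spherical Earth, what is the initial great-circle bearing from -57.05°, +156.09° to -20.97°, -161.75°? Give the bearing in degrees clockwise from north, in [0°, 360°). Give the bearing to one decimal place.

Δλ = -161.75 − 156.09 = -317.84°; wrapped into (−180°, 180°]: 42.16°.
θ = atan2( sin Δλ · cos φ₂ , cos φ₁ · sin φ₂ − sin φ₁ · cos φ₂ · cos Δλ )
  = atan2(0.62675, 0.38618) = 58.360° → normalised to [0°, 360°): 58.360°.

58.4°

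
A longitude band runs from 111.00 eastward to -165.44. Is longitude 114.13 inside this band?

Yes

Band width going east from +111.00° to -165.44°: ((-165.44 − 111.00) mod 360) = 83.56°.
Offset of +114.13° east of the west edge: ((114.13 − 111.00) mod 360) = 3.13°.
3.13° ≤ 83.56° ⇒ inside.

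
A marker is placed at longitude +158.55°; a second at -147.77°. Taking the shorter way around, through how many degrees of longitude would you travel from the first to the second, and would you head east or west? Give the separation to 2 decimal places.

Raw difference: -147.77 − 158.55 = -306.32°.
Normalise into (−180°, 180°]: -306.32° + 360° = 53.68°.
Positive ⇒ the second point lies to the east; separation 53.68°.

53.68° east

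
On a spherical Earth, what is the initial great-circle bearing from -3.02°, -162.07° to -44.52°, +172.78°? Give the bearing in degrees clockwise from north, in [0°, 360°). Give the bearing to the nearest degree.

Δλ = 172.78 − -162.07 = 334.85°; wrapped into (−180°, 180°]: -25.15°.
θ = atan2( sin Δλ · cos φ₂ , cos φ₁ · sin φ₂ − sin φ₁ · cos φ₂ · cos Δλ )
  = atan2(-0.30302, -0.66618) = -155.541° → normalised to [0°, 360°): 204.459°.

204°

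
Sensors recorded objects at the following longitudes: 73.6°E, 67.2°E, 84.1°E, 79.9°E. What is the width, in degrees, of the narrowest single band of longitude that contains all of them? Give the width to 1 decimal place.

Sort the longitudes: +67.2°, +73.6°, +79.9°, +84.1°.
Eastward gaps between consecutive values (wrapping around): 6.4°, 6.3°, 4.2°, 343.1°.
Largest gap = 343.1° ⇒ minimal covering band is its complement: 360° − 343.1° = 16.9°.
Band runs from +67.2° eastward to +84.1°.

16.9°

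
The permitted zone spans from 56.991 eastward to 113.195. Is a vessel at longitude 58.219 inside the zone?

Band width going east from +56.991° to +113.195°: ((113.195 − 56.991) mod 360) = 56.204°.
Offset of +58.219° east of the west edge: ((58.219 − 56.991) mod 360) = 1.228°.
1.228° ≤ 56.204° ⇒ inside.

Yes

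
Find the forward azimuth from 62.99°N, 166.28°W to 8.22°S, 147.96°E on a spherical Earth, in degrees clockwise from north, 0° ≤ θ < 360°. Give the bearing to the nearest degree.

226°

Δλ = 147.96 − -166.28 = 314.24°; wrapped into (−180°, 180°]: -45.76°.
θ = atan2( sin Δλ · cos φ₂ , cos φ₁ · sin φ₂ − sin φ₁ · cos φ₂ · cos Δλ )
  = atan2(-0.70906, -0.68011) = -133.806° → normalised to [0°, 360°): 226.194°.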